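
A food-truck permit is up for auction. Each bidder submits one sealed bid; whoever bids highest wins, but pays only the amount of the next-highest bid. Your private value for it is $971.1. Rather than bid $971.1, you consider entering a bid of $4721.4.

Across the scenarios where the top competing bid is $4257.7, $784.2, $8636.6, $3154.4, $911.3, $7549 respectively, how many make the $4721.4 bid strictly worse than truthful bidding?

The deviation hurts exactly when the highest competing bid lies strictly between $971.1 and $4721.4 — overbidding then wins at a price above your value.
$4257.7: inside the interval → strictly worse (loss $3286.6).
$784.2: below both → same outcome either way.
$8636.6: above both → same outcome either way.
$3154.4: inside the interval → strictly worse (loss $2183.3).
$911.3: below both → same outcome either way.
$7549: above both → same outcome either way.
Count: 2.

2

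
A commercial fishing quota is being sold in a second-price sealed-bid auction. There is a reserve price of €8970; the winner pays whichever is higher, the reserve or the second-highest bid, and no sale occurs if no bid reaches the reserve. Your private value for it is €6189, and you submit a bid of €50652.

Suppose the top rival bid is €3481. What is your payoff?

−€2781

Your bid €50652 is the highest and exceeds the reserve.
Price = max(second-highest bid, reserve) = max(€3481, €8970) = €8970.
Payoff = €6189 − €8970 = −€2781.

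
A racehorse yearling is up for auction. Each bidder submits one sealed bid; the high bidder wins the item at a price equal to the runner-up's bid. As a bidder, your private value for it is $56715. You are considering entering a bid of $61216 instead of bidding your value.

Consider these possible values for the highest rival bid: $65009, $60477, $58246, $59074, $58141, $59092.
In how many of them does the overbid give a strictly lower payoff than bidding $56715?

5

The deviation hurts exactly when the highest competing bid lies strictly between $56715 and $61216 — overbidding then wins at a price above your value.
$65009: above both → same outcome either way.
$60477: inside the interval → strictly worse (loss $3762).
$58246: inside the interval → strictly worse (loss $1531).
$59074: inside the interval → strictly worse (loss $2359).
$58141: inside the interval → strictly worse (loss $1426).
$59092: inside the interval → strictly worse (loss $2377).
Count: 5.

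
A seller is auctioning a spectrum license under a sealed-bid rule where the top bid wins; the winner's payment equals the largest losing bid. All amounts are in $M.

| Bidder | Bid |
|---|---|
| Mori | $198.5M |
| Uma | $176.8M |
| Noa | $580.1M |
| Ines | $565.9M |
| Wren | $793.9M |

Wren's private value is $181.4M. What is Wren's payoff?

−$398.7M

Highest bid: Wren at $793.9M, so Wren wins.
Second-highest bid: Noa at $580.1M — that is the price the winner pays.
Wren's payoff = value − price = $181.4M − $580.1M = −$398.7M.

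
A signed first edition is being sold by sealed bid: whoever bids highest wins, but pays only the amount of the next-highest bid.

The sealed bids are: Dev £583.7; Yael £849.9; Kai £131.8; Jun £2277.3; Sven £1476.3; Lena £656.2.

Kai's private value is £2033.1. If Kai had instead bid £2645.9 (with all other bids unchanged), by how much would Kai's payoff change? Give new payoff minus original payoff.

−£244.2

The highest bid among the other bidders is £2277.3; Kai's bid doesn't change that.
Original bid £131.8: Kai is not highest (top rival bid is £2277.3); payoff £0.
Alternative bid £2645.9: Kai is highest, pays the top rival bid £2277.3; payoff £2033.1 − £2277.3 = −£244.2.
Change in payoff = −£244.2 − (£0) = −£244.2.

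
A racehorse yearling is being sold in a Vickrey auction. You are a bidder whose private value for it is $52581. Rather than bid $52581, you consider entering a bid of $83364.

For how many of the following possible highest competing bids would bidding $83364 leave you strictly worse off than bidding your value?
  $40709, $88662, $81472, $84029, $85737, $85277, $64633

2

The deviation hurts exactly when the highest competing bid lies strictly between $52581 and $83364 — overbidding then wins at a price above your value.
$40709: below both → same outcome either way.
$88662: above both → same outcome either way.
$81472: inside the interval → strictly worse (loss $28891).
$84029: above both → same outcome either way.
$85737: above both → same outcome either way.
$85277: above both → same outcome either way.
$64633: inside the interval → strictly worse (loss $12052).
Count: 2.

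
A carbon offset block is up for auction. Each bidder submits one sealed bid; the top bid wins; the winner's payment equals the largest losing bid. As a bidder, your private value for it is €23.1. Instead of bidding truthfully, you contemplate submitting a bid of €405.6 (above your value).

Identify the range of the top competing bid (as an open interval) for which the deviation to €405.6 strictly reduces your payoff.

(€23.1, €405.6)

If the competing bid is below €23.1, both bids win at the same price — no difference.
If it is above €405.6, both bids lose — no difference.
If it lies strictly between €23.1 and €405.6, bidding your value loses (payoff 0) while bidding €405.6 wins at a price above your value (payoff negative).
So the deviation strictly hurts on the open interval (€23.1, €405.6).
Truthful bidding weakly dominates here: raising your bid can only win items priced above your value, and lowering it can only forfeit items priced below.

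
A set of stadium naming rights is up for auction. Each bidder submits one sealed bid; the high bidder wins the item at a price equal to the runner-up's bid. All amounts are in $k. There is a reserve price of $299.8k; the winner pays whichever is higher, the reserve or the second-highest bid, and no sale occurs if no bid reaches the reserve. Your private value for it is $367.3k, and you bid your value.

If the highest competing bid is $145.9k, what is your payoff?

Your bid $367.3k is the highest and exceeds the reserve.
Price = max(second-highest bid, reserve) = max($145.9k, $299.8k) = $299.8k.
Payoff = $367.3k − $299.8k = $67.5k.

$67.5k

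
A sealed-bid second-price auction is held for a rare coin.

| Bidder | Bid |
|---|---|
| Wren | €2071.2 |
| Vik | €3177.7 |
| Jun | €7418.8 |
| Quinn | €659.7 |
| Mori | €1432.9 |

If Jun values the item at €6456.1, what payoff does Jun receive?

€3278.4

Highest bid: Jun at €7418.8, so Jun wins.
Second-highest bid: Vik at €3177.7 — that is the price the winner pays.
Jun's payoff = value − price = €6456.1 − €3177.7 = €3278.4.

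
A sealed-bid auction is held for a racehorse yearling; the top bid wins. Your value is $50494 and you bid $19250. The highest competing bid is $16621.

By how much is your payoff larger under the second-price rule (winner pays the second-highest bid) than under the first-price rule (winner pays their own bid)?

$2629

You have the highest bid, so you win under either rule.
Second-price: pay $16621 → payoff $33873.
First-price: pay your own bid $19250 → payoff $31244.
Difference = $33873 − ($31244) = $2629.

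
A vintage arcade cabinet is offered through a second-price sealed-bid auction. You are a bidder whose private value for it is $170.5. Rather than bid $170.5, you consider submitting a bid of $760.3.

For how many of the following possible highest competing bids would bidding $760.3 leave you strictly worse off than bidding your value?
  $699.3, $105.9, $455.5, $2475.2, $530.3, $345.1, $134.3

4

The deviation hurts exactly when the highest competing bid lies strictly between $170.5 and $760.3 — overbidding then wins at a price above your value.
$699.3: inside the interval → strictly worse (loss $528.8).
$105.9: below both → same outcome either way.
$455.5: inside the interval → strictly worse (loss $285).
$2475.2: above both → same outcome either way.
$530.3: inside the interval → strictly worse (loss $359.8).
$345.1: inside the interval → strictly worse (loss $174.6).
$134.3: below both → same outcome either way.
Count: 4.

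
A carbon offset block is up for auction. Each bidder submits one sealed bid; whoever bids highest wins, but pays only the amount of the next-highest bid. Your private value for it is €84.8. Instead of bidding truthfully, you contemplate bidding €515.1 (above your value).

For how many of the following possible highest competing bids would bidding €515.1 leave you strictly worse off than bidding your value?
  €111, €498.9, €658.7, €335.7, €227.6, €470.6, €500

The deviation hurts exactly when the highest competing bid lies strictly between €84.8 and €515.1 — overbidding then wins at a price above your value.
€111: inside the interval → strictly worse (loss €26.2).
€498.9: inside the interval → strictly worse (loss €414.1).
€658.7: above both → same outcome either way.
€335.7: inside the interval → strictly worse (loss €250.9).
€227.6: inside the interval → strictly worse (loss €142.8).
€470.6: inside the interval → strictly worse (loss €385.8).
€500: inside the interval → strictly worse (loss €415.2).
Count: 6.

6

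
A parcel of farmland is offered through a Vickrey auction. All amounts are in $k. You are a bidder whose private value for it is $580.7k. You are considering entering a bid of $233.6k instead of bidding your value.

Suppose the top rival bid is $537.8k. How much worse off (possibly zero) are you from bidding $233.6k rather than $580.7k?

Bidding your value $580.7k: you win (since $580.7k > $537.8k) and pay $537.8k. Payoff $42.9k.
Bidding $233.6k: you lose. Payoff $0k.
The competing bid $537.8k lies between your shaded bid and your value, so underbidding forfeits an item you could have won at a profitable price.
Loss from deviating = $42.9k − ($0k) = $42.9k.

$42.9k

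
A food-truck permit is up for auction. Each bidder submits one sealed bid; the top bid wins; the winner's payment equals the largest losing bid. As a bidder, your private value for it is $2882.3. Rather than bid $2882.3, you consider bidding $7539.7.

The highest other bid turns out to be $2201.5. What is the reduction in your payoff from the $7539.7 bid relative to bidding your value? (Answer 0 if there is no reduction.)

Bidding your value $2882.3: you win (since $2882.3 > $2201.5) and pay $2201.5. Payoff $680.8.
Bidding $7539.7: you win and pay $2201.5. Payoff $2882.3 − $2201.5 = $680.8.
Difference = $680.8 − $680.8 = $0; both bids lead to the same outcome because the competing bid is below both your value and your alternative bid.
Truthful bidding weakly dominates here: raising your bid can only win items priced above your value, and lowering it can only forfeit items priced below.

$0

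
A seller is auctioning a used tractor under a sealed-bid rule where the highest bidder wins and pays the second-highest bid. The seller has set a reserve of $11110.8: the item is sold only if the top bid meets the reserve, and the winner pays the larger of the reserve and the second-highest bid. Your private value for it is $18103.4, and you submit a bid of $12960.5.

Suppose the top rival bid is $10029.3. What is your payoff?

Your bid $12960.5 is the highest and exceeds the reserve.
Price = max(second-highest bid, reserve) = max($10029.3, $11110.8) = $11110.8.
Payoff = $18103.4 − $11110.8 = $6992.6.

$6992.6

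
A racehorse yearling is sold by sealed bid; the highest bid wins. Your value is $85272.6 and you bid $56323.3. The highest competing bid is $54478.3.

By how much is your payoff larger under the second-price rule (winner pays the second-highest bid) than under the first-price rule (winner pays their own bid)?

$1845

You have the highest bid, so you win under either rule.
Second-price: pay $54478.3 → payoff $30794.3.
First-price: pay your own bid $56323.3 → payoff $28949.3.
Difference = $30794.3 − ($28949.3) = $1845.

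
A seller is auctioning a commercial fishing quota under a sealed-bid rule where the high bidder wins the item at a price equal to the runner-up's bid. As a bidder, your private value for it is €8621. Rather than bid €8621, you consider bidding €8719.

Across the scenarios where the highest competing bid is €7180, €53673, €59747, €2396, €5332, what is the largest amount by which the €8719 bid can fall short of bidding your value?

€7180: same outcome either way → loss €0.
€53673: same outcome either way → loss €0.
€59747: same outcome either way → loss €0.
€2396: same outcome either way → loss €0.
€5332: same outcome either way → loss €0.
Maximum loss: €0.

€0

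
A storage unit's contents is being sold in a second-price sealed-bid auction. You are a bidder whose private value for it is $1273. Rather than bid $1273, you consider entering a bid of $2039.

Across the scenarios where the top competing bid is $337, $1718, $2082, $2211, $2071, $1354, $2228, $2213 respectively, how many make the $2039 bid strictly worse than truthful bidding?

The deviation hurts exactly when the highest competing bid lies strictly between $1273 and $2039 — overbidding then wins at a price above your value.
$337: below both → same outcome either way.
$1718: inside the interval → strictly worse (loss $445).
$2082: above both → same outcome either way.
$2211: above both → same outcome either way.
$2071: above both → same outcome either way.
$1354: inside the interval → strictly worse (loss $81).
$2228: above both → same outcome either way.
$2213: above both → same outcome either way.
Count: 2.

2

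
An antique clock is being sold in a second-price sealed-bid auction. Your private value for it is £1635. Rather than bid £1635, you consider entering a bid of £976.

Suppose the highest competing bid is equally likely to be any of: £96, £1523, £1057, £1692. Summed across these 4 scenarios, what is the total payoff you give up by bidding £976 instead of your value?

The deviation costs you only when the competing bid falls strictly between £976 and £1635; elsewhere both bids give the same outcome.
£96: outcomes coincide → loss £0.
£1523: truthful payoff £112, deviation payoff £0 → loss £112.
£1057: truthful payoff £578, deviation payoff £0 → loss £578.
£1692: outcomes coincide → loss £0.
Total loss = £112 + £578 = £690.

£690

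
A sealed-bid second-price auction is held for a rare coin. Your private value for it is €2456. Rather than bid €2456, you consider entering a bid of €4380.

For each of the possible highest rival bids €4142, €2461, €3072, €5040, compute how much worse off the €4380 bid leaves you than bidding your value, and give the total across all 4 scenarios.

The deviation costs you only when the competing bid falls strictly between €2456 and €4380; elsewhere both bids give the same outcome.
€4142: truthful payoff €0, deviation payoff −€1686 → loss €1686.
€2461: truthful payoff €0, deviation payoff −€5 → loss €5.
€3072: truthful payoff €0, deviation payoff −€616 → loss €616.
€5040: outcomes coincide → loss €0.
Total loss = €1686 + €5 + €616 = €2307.

€2307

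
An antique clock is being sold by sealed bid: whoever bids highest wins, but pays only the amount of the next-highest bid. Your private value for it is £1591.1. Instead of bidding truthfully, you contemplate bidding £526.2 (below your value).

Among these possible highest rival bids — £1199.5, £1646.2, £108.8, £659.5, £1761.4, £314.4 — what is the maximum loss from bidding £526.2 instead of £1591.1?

£1199.5: truthful gives £391.6, deviation gives £0 → loss £391.6.
£1646.2: same outcome either way → loss £0.
£108.8: same outcome either way → loss £0.
£659.5: truthful gives £931.6, deviation gives £0 → loss £931.6.
£1761.4: same outcome either way → loss £0.
£314.4: same outcome either way → loss £0.
Maximum loss: £931.6.

£931.6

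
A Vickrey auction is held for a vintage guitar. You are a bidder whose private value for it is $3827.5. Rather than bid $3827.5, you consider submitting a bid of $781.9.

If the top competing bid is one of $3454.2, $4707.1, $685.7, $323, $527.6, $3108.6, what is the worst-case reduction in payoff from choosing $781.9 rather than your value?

$3454.2: truthful gives $373.3, deviation gives $0 → loss $373.3.
$4707.1: same outcome either way → loss $0.
$685.7: same outcome either way → loss $0.
$323: same outcome either way → loss $0.
$527.6: same outcome either way → loss $0.
$3108.6: truthful gives $718.9, deviation gives $0 → loss $718.9.
Maximum loss: $718.9.

$718.9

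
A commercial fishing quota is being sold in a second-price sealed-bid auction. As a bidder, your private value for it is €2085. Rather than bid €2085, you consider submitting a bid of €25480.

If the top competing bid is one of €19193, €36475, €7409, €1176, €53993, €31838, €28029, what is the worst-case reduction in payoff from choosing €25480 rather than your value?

€17108

€19193: truthful gives €0, deviation gives −€17108 → loss €17108.
€36475: same outcome either way → loss €0.
€7409: truthful gives €0, deviation gives −€5324 → loss €5324.
€1176: same outcome either way → loss €0.
€53993: same outcome either way → loss €0.
€31838: same outcome either way → loss €0.
€28029: same outcome either way → loss €0.
Maximum loss: €17108.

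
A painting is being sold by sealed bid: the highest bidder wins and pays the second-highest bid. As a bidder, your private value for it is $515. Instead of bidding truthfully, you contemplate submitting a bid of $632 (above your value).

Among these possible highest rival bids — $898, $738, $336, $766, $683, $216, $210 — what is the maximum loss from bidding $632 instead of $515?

$898: same outcome either way → loss $0.
$738: same outcome either way → loss $0.
$336: same outcome either way → loss $0.
$766: same outcome either way → loss $0.
$683: same outcome either way → loss $0.
$216: same outcome either way → loss $0.
$210: same outcome either way → loss $0.
Maximum loss: $0.

$0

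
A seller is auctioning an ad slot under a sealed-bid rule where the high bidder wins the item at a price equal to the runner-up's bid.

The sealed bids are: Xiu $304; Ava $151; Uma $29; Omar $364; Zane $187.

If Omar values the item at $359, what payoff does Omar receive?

$55

Highest bid: Omar at $364, so Omar wins.
Second-highest bid: Xiu at $304 — that is the price the winner pays.
Omar's payoff = value − price = $359 − $304 = $55.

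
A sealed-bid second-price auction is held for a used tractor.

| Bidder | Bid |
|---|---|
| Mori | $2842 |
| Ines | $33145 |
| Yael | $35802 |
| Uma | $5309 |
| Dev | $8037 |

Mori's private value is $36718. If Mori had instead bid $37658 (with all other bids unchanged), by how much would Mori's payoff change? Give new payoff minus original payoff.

The highest bid among the other bidders is $35802; Mori's bid doesn't change that.
Original bid $2842: Mori is not highest (top rival bid is $35802); payoff $0.
Alternative bid $37658: Mori is highest, pays the top rival bid $35802; payoff $36718 − $35802 = $916.
Change in payoff = $916 − ($0) = $916.

$916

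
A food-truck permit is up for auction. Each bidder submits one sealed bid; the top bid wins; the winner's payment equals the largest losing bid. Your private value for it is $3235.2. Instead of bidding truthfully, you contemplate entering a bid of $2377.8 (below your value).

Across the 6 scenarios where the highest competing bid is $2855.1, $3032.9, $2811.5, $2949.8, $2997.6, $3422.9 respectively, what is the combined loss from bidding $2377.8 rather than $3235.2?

$1529.1

The deviation costs you only when the competing bid falls strictly between $2377.8 and $3235.2; elsewhere both bids give the same outcome.
$2855.1: truthful payoff $380.1, deviation payoff $0 → loss $380.1.
$3032.9: truthful payoff $202.3, deviation payoff $0 → loss $202.3.
$2811.5: truthful payoff $423.7, deviation payoff $0 → loss $423.7.
$2949.8: truthful payoff $285.4, deviation payoff $0 → loss $285.4.
$2997.6: truthful payoff $237.6, deviation payoff $0 → loss $237.6.
$3422.9: outcomes coincide → loss $0.
Total loss = $380.1 + $202.3 + $423.7 + $285.4 + $237.6 = $1529.1.
In a second-price auction your bid sets only whether you win, not what you pay, so bidding your true value is weakly dominant.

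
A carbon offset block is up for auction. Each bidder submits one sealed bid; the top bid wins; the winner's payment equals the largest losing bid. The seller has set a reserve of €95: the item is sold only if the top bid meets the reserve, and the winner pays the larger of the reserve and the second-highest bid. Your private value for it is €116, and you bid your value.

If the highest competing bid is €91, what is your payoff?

€21

Your bid €116 is the highest and exceeds the reserve.
Price = max(second-highest bid, reserve) = max(€91, €95) = €95.
Payoff = €116 − €95 = €21.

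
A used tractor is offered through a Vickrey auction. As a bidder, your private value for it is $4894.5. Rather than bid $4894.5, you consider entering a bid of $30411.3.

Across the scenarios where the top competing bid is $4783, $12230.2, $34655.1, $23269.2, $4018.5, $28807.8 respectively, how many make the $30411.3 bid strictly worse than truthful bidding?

The deviation hurts exactly when the highest competing bid lies strictly between $4894.5 and $30411.3 — overbidding then wins at a price above your value.
$4783: below both → same outcome either way.
$12230.2: inside the interval → strictly worse (loss $7335.7).
$34655.1: above both → same outcome either way.
$23269.2: inside the interval → strictly worse (loss $18374.7).
$4018.5: below both → same outcome either way.
$28807.8: inside the interval → strictly worse (loss $23913.3).
Count: 3.

3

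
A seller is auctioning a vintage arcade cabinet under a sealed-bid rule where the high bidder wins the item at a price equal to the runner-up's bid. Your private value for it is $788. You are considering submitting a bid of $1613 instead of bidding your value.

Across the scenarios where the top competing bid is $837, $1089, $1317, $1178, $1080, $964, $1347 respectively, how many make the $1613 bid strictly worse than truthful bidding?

The deviation hurts exactly when the highest competing bid lies strictly between $788 and $1613 — overbidding then wins at a price above your value.
$837: inside the interval → strictly worse (loss $49).
$1089: inside the interval → strictly worse (loss $301).
$1317: inside the interval → strictly worse (loss $529).
$1178: inside the interval → strictly worse (loss $390).
$1080: inside the interval → strictly worse (loss $292).
$964: inside the interval → strictly worse (loss $176).
$1347: inside the interval → strictly worse (loss $559).
Count: 7.

7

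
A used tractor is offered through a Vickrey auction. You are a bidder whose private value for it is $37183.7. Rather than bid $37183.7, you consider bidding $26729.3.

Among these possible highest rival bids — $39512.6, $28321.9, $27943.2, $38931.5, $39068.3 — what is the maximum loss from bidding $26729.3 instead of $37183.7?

$39512.6: same outcome either way → loss $0.
$28321.9: truthful gives $8861.8, deviation gives $0 → loss $8861.8.
$27943.2: truthful gives $9240.5, deviation gives $0 → loss $9240.5.
$38931.5: same outcome either way → loss $0.
$39068.3: same outcome either way → loss $0.
Maximum loss: $9240.5.

$9240.5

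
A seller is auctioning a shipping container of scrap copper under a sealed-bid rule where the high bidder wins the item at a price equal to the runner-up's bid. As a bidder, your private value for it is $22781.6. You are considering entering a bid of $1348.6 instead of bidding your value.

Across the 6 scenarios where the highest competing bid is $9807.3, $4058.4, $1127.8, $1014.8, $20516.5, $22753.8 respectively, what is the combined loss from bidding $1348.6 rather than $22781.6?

$33990.4

The deviation costs you only when the competing bid falls strictly between $1348.6 and $22781.6; elsewhere both bids give the same outcome.
$9807.3: truthful payoff $12974.3, deviation payoff $0 → loss $12974.3.
$4058.4: truthful payoff $18723.2, deviation payoff $0 → loss $18723.2.
$1127.8: outcomes coincide → loss $0.
$1014.8: outcomes coincide → loss $0.
$20516.5: truthful payoff $2265.1, deviation payoff $0 → loss $2265.1.
$22753.8: truthful payoff $27.8, deviation payoff $0 → loss $27.8.
Total loss = $12974.3 + $18723.2 + $2265.1 + $27.8 = $33990.4.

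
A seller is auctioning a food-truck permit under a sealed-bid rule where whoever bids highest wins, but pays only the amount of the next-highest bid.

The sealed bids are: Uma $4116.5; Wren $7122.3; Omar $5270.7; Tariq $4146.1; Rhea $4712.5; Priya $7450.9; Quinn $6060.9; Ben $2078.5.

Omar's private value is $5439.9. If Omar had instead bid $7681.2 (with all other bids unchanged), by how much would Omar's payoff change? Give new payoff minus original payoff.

The highest bid among the other bidders is $7450.9; Omar's bid doesn't change that.
Original bid $5270.7: Omar is not highest (top rival bid is $7450.9); payoff $0.
Alternative bid $7681.2: Omar is highest, pays the top rival bid $7450.9; payoff $5439.9 − $7450.9 = −$2011.
Change in payoff = −$2011 − ($0) = −$2011.

−$2011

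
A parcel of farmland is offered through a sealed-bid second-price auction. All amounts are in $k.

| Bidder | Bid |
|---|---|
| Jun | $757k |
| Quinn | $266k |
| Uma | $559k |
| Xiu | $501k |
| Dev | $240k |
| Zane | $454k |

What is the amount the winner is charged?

Highest bid: Jun at $757k, so Jun wins.
Second-highest bid: Uma at $559k — that is the price the winner pays.

$559k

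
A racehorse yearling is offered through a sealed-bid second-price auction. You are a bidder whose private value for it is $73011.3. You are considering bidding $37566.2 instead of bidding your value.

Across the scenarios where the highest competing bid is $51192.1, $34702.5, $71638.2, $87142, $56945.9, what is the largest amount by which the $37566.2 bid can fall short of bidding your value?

$51192.1: truthful gives $21819.2, deviation gives $0 → loss $21819.2.
$34702.5: same outcome either way → loss $0.
$71638.2: truthful gives $1373.1, deviation gives $0 → loss $1373.1.
$87142: same outcome either way → loss $0.
$56945.9: truthful gives $16065.4, deviation gives $0 → loss $16065.4.
Maximum loss: $21819.2.

$21819.2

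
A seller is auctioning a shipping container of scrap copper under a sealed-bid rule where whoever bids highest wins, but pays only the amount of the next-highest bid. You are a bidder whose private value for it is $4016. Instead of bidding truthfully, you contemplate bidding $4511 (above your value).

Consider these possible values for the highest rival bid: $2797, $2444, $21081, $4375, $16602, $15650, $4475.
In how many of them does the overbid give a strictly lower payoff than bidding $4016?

The deviation hurts exactly when the highest competing bid lies strictly between $4016 and $4511 — overbidding then wins at a price above your value.
$2797: below both → same outcome either way.
$2444: below both → same outcome either way.
$21081: above both → same outcome either way.
$4375: inside the interval → strictly worse (loss $359).
$16602: above both → same outcome either way.
$15650: above both → same outcome either way.
$4475: inside the interval → strictly worse (loss $459).
Count: 2.

2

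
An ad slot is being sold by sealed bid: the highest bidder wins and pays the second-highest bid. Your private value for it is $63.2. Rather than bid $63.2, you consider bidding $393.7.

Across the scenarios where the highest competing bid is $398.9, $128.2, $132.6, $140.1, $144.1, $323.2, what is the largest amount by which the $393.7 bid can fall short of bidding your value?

$260

$398.9: same outcome either way → loss $0.
$128.2: truthful gives $0, deviation gives −$65 → loss $65.
$132.6: truthful gives $0, deviation gives −$69.4 → loss $69.4.
$140.1: truthful gives $0, deviation gives −$76.9 → loss $76.9.
$144.1: truthful gives $0, deviation gives −$80.9 → loss $80.9.
$323.2: truthful gives $0, deviation gives −$260 → loss $260.
Maximum loss: $260.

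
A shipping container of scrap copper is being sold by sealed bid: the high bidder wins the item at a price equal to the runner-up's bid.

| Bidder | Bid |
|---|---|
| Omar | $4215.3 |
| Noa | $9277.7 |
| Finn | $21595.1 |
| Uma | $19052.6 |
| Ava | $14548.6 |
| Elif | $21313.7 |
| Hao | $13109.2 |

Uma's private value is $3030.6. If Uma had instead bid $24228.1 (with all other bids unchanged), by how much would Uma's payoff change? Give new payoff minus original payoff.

The highest bid among the other bidders is $21595.1; Uma's bid doesn't change that.
Original bid $19052.6: Uma is not highest (top rival bid is $21595.1); payoff $0.
Alternative bid $24228.1: Uma is highest, pays the top rival bid $21595.1; payoff $3030.6 − $21595.1 = −$18564.5.
Change in payoff = −$18564.5 − ($0) = −$18564.5.

−$18564.5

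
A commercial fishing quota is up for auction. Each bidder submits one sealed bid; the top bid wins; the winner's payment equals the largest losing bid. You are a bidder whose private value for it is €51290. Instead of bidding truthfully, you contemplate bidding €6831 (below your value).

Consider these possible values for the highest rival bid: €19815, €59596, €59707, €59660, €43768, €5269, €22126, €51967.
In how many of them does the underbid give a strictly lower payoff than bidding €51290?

The deviation hurts exactly when the highest competing bid lies strictly between €6831 and €51290 — underbidding then forfeits a profitable win.
€19815: inside the interval → strictly worse (loss €31475).
€59596: above both → same outcome either way.
€59707: above both → same outcome either way.
€59660: above both → same outcome either way.
€43768: inside the interval → strictly worse (loss €7522).
€5269: below both → same outcome either way.
€22126: inside the interval → strictly worse (loss €29164).
€51967: above both → same outcome either way.
Count: 3.

3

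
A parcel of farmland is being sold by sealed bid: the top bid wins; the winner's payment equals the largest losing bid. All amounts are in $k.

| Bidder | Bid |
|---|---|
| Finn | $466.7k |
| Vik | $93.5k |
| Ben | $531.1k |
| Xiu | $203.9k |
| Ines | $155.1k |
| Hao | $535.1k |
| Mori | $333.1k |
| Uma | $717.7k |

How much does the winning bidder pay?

$535.1k

Highest bid: Uma at $717.7k, so Uma wins.
Second-highest bid: Hao at $535.1k — that is the price the winner pays.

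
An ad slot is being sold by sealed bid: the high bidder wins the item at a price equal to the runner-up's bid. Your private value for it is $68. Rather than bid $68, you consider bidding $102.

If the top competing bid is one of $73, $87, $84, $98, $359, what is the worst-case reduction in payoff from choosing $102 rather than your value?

$73: truthful gives $0, deviation gives −$5 → loss $5.
$87: truthful gives $0, deviation gives −$19 → loss $19.
$84: truthful gives $0, deviation gives −$16 → loss $16.
$98: truthful gives $0, deviation gives −$30 → loss $30.
$359: same outcome either way → loss $0.
Maximum loss: $30.

$30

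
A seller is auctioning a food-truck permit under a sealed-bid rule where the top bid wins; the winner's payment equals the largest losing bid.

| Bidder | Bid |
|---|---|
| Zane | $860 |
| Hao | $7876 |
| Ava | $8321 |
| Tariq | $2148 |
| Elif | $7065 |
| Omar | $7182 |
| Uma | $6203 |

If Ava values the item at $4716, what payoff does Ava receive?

−$3160

Highest bid: Ava at $8321, so Ava wins.
Second-highest bid: Hao at $7876 — that is the price the winner pays.
Ava's payoff = value − price = $4716 − $7876 = −$3160.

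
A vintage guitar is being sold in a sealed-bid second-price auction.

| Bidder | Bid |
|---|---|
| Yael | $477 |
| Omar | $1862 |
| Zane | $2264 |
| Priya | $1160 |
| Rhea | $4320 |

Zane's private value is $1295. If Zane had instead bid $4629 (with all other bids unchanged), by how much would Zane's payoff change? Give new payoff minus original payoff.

−$3025

The highest bid among the other bidders is $4320; Zane's bid doesn't change that.
Original bid $2264: Zane is not highest (top rival bid is $4320); payoff $0.
Alternative bid $4629: Zane is highest, pays the top rival bid $4320; payoff $1295 − $4320 = −$3025.
Change in payoff = −$3025 − ($0) = −$3025.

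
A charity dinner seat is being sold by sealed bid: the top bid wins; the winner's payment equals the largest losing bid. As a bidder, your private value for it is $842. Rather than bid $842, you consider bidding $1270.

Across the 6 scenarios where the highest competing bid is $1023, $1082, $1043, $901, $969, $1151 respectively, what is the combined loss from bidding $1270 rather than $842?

The deviation costs you only when the competing bid falls strictly between $842 and $1270; elsewhere both bids give the same outcome.
$1023: truthful payoff $0, deviation payoff −$181 → loss $181.
$1082: truthful payoff $0, deviation payoff −$240 → loss $240.
$1043: truthful payoff $0, deviation payoff −$201 → loss $201.
$901: truthful payoff $0, deviation payoff −$59 → loss $59.
$969: truthful payoff $0, deviation payoff −$127 → loss $127.
$1151: truthful payoff $0, deviation payoff −$309 → loss $309.
Total loss = $181 + $240 + $201 + $59 + $127 + $309 = $1117.
Truthful bidding weakly dominates here: raising your bid can only win items priced above your value, and lowering it can only forfeit items priced below.

$1117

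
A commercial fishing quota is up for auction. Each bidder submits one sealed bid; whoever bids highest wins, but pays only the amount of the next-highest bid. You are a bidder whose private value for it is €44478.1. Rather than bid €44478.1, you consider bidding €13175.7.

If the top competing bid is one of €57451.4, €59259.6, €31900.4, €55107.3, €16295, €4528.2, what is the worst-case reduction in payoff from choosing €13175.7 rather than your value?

€57451.4: same outcome either way → loss €0.
€59259.6: same outcome either way → loss €0.
€31900.4: truthful gives €12577.7, deviation gives €0 → loss €12577.7.
€55107.3: same outcome either way → loss €0.
€16295: truthful gives €28183.1, deviation gives €0 → loss €28183.1.
€4528.2: same outcome either way → loss €0.
Maximum loss: €28183.1.

€28183.1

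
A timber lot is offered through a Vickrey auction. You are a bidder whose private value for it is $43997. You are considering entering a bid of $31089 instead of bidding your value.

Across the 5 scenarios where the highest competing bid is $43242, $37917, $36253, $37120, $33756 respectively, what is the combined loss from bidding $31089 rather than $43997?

$31697

The deviation costs you only when the competing bid falls strictly between $31089 and $43997; elsewhere both bids give the same outcome.
$43242: truthful payoff $755, deviation payoff $0 → loss $755.
$37917: truthful payoff $6080, deviation payoff $0 → loss $6080.
$36253: truthful payoff $7744, deviation payoff $0 → loss $7744.
$37120: truthful payoff $6877, deviation payoff $0 → loss $6877.
$33756: truthful payoff $10241, deviation payoff $0 → loss $10241.
Total loss = $755 + $6080 + $7744 + $6877 + $10241 = $31697.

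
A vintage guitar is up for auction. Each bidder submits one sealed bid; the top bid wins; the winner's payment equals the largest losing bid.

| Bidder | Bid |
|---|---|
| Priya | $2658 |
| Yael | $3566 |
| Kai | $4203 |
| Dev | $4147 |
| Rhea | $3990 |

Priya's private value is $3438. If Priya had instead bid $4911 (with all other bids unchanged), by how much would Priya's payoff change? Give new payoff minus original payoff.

The highest bid among the other bidders is $4203; Priya's bid doesn't change that.
Original bid $2658: Priya is not highest (top rival bid is $4203); payoff $0.
Alternative bid $4911: Priya is highest, pays the top rival bid $4203; payoff $3438 − $4203 = −$765.
Change in payoff = −$765 − ($0) = −$765.

−$765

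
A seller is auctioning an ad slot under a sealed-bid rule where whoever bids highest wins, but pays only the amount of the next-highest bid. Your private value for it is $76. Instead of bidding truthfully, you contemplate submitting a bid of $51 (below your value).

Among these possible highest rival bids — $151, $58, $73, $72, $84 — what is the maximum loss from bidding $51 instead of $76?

$18

$151: same outcome either way → loss $0.
$58: truthful gives $18, deviation gives $0 → loss $18.
$73: truthful gives $3, deviation gives $0 → loss $3.
$72: truthful gives $4, deviation gives $0 → loss $4.
$84: same outcome either way → loss $0.
Maximum loss: $18.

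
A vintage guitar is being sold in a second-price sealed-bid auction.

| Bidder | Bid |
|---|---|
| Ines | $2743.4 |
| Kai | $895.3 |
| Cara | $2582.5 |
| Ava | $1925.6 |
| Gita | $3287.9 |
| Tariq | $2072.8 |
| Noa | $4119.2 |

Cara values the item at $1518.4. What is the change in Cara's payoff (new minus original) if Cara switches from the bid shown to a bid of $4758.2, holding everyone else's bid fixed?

−$2600.8

The highest bid among the other bidders is $4119.2; Cara's bid doesn't change that.
Original bid $2582.5: Cara is not highest (top rival bid is $4119.2); payoff $0.
Alternative bid $4758.2: Cara is highest, pays the top rival bid $4119.2; payoff $1518.4 − $4119.2 = −$2600.8.
Change in payoff = −$2600.8 − ($0) = −$2600.8.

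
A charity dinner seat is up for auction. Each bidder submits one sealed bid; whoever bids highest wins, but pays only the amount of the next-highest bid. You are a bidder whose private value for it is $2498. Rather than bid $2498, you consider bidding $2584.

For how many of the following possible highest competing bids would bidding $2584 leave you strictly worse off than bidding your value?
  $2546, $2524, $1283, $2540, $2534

The deviation hurts exactly when the highest competing bid lies strictly between $2498 and $2584 — overbidding then wins at a price above your value.
$2546: inside the interval → strictly worse (loss $48).
$2524: inside the interval → strictly worse (loss $26).
$1283: below both → same outcome either way.
$2540: inside the interval → strictly worse (loss $42).
$2534: inside the interval → strictly worse (loss $36).
Count: 4.

4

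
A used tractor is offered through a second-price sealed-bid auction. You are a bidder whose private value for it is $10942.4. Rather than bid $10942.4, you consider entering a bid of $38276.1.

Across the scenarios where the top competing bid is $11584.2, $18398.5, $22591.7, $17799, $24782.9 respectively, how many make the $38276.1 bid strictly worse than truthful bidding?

The deviation hurts exactly when the highest competing bid lies strictly between $10942.4 and $38276.1 — overbidding then wins at a price above your value.
$11584.2: inside the interval → strictly worse (loss $641.8).
$18398.5: inside the interval → strictly worse (loss $7456.1).
$22591.7: inside the interval → strictly worse (loss $11649.3).
$17799: inside the interval → strictly worse (loss $6856.6).
$24782.9: inside the interval → strictly worse (loss $13840.5).
Count: 5.

5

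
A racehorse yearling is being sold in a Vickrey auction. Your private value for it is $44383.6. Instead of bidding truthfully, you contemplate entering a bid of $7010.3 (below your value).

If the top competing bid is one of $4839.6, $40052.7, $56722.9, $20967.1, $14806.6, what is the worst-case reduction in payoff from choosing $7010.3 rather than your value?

$29577

$4839.6: same outcome either way → loss $0.
$40052.7: truthful gives $4330.9, deviation gives $0 → loss $4330.9.
$56722.9: same outcome either way → loss $0.
$20967.1: truthful gives $23416.5, deviation gives $0 → loss $23416.5.
$14806.6: truthful gives $29577, deviation gives $0 → loss $29577.
Maximum loss: $29577.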